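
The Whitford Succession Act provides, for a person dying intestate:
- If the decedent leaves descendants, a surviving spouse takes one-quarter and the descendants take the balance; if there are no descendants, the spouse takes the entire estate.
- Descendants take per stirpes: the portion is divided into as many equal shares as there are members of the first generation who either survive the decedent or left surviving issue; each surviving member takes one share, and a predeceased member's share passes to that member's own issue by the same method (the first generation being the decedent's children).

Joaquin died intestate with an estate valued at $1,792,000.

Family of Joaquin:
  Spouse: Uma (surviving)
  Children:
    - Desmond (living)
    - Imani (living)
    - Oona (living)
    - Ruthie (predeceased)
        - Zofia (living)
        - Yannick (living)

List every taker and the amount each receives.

Uma takes one-quarter of $1,792,000 = $448,000. The remaining $1,344,000 passes to the descendants.
The descendants' portion ($1,344,000) is divided into 4 shares of $336,000: Desmond, Imani, and Oona each take $336,000; Ruthie's $336,000 share passes to Ruthie's issue.
Ruthie's share ($336,000) is divided into 2 shares of $168,000: Zofia and Yannick each take $168,000.

Uma: $448,000; Desmond: $336,000; Imani: $336,000; Oona: $336,000; Zofia: $168,000; Yannick: $168,000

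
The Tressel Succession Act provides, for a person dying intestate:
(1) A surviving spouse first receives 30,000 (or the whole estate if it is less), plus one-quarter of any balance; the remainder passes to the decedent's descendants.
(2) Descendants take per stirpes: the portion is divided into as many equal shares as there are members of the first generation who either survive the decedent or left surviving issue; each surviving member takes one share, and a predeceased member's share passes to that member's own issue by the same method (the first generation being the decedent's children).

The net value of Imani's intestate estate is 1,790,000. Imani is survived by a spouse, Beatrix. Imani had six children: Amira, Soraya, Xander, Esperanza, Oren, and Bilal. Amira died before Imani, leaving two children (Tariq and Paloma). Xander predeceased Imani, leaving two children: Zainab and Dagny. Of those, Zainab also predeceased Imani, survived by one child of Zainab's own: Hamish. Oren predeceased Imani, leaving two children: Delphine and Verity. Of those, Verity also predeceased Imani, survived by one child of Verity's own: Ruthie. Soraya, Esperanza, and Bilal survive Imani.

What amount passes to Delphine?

Beatrix first takes 30,000, leaving a balance of 1,760,000. Beatrix then takes one-quarter of the balance (440,000), for a total of 470,000. The remaining 1,320,000 passes to the descendants.
The descendants' portion (1,320,000) is divided into 6 shares of 220,000: Soraya, Esperanza, and Bilal each take 220,000; Amira's 220,000 share passes to Amira's issue; Xander's 220,000 share passes to Xander's issue; Oren's 220,000 share passes to Oren's issue.
Amira's share (220,000) is divided into 2 shares of 110,000: Tariq and Paloma each take 110,000.
Xander's share (220,000) is divided into 2 shares of 110,000: Dagny takes 110,000; Zainab's 110,000 share passes to Zainab's issue.
Zainab's share (110,000) passes entirely to Hamish.
Oren's share (220,000) is divided into 2 shares of 110,000: Delphine takes 110,000; Verity's 110,000 share passes to Verity's issue.
Verity's share (110,000) passes entirely to Ruthie.

Delphine receives 110,000.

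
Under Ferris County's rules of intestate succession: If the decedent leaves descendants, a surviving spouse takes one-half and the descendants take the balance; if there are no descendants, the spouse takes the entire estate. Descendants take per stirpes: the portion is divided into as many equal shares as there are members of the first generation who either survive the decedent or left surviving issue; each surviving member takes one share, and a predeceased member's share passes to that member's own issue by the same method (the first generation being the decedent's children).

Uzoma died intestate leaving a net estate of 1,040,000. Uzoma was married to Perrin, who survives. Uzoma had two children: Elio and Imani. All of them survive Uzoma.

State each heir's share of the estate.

Perrin: 520,000; Elio: 260,000; Imani: 260,000

Perrin takes one-half of 1,040,000 = 520,000. The remaining 520,000 passes to the descendants.
The descendants' portion (520,000) is divided into 2 shares of 260,000: Elio and Imani each take 260,000.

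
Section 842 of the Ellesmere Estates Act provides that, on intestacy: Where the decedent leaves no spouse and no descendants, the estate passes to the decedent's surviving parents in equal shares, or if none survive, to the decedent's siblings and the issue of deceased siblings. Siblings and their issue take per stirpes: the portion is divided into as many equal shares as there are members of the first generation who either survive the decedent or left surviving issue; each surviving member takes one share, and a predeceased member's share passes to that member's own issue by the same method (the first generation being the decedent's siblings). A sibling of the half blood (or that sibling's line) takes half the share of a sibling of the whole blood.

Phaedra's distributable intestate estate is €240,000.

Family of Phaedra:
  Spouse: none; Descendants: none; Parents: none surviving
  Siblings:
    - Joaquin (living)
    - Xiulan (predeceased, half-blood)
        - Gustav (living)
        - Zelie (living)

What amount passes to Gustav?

Gustav receives €40,000.

The entire €240,000 passes to the siblings and their issue.
Counting each half-blood sibling's line as half a unit, there are 3/2 units in €240,000, so one unit is €160,000. Whole-blood lines (Joaquin) take €160,000 each; half-blood lines (Xiulan) take €80,000 each.
Xiulan's share (€80,000) is divided into 2 shares of €40,000: Gustav and Zelie each take €40,000.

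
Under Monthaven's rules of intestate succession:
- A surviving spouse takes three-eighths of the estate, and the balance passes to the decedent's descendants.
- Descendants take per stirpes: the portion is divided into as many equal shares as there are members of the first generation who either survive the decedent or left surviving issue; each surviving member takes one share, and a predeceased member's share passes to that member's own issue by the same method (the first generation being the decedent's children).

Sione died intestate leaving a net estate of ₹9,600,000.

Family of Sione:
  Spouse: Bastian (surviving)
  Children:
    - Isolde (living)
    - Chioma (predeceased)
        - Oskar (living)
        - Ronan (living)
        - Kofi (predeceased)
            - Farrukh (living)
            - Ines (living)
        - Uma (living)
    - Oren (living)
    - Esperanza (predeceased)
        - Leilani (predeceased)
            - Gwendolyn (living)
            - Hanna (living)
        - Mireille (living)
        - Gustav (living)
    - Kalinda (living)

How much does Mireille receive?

Mireille receives ₹400,000.

Bastian takes three-eighths of ₹9,600,000 = ₹3,600,000. The remaining ₹6,000,000 passes to the descendants.
The descendants' portion (₹6,000,000) is divided into 5 shares of ₹1,200,000: Isolde, Oren, and Kalinda each take ₹1,200,000; Chioma's ₹1,200,000 share passes to Chioma's issue; Esperanza's ₹1,200,000 share passes to Esperanza's issue.
Chioma's share (₹1,200,000) is divided into 4 shares of ₹300,000: Oskar, Ronan, and Uma each take ₹300,000; Kofi's ₹300,000 share passes to Kofi's issue.
Kofi's share (₹300,000) is divided into 2 shares of ₹150,000: Farrukh and Ines each take ₹150,000.
Esperanza's share (₹1,200,000) is divided into 3 shares of ₹400,000: Mireille and Gustav each take ₹400,000; Leilani's ₹400,000 share passes to Leilani's issue.
Leilani's share (₹400,000) is divided into 2 shares of ₹200,000: Gwendolyn and Hanna each take ₹200,000.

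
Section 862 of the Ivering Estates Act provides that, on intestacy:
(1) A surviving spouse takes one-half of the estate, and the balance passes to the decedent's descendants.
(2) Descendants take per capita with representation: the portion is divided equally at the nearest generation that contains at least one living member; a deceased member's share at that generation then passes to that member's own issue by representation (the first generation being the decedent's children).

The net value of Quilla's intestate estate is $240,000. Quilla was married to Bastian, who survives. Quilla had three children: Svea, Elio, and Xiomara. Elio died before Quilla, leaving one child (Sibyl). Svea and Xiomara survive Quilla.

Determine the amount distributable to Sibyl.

Bastian takes one-half of $240,000 = $120,000. The remaining $120,000 passes to the descendants.
The descendants' portion ($120,000) is divided into 3 shares of $40,000: Svea and Xiomara each take $40,000; Elio's $40,000 share passes to Elio's issue.
Elio's share ($40,000) passes entirely to Sibyl.

Sibyl receives $40,000.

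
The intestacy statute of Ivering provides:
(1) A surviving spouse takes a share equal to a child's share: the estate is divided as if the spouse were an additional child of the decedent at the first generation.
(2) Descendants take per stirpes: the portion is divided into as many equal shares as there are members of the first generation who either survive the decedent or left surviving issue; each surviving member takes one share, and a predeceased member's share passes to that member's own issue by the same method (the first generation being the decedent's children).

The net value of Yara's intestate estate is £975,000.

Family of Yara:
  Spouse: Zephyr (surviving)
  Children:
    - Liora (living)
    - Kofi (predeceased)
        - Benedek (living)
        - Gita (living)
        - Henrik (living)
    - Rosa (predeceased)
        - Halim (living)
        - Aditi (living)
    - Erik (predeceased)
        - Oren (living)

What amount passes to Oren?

The spouse counts as an additional share at the children's level, so there are 5 primary shares of £195,000. Zephyr takes one such share (£195,000).
The children's combined portion (£780,000) is divided into 4 shares of £195,000: Liora takes £195,000; Kofi's £195,000 share passes to Kofi's issue; Rosa's £195,000 share passes to Rosa's issue; Erik's £195,000 share passes to Erik's issue.
Kofi's share (£195,000) is divided into 3 shares of £65,000: Benedek, Gita, and Henrik each take £65,000.
Rosa's share (£195,000) is divided into 2 shares of £97,500: Halim and Aditi each take £97,500.
Erik's share (£195,000) passes entirely to Oren.

Oren receives £195,000.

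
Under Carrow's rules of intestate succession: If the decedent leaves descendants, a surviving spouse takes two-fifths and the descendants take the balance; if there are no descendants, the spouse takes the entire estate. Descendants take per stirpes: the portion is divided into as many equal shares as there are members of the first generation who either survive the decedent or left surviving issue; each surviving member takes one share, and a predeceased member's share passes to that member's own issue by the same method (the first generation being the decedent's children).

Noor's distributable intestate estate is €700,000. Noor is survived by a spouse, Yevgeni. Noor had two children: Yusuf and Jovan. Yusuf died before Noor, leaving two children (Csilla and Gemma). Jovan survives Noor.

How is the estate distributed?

Yevgeni: €280,000; Csilla: €105,000; Gemma: €105,000; Jovan: €210,000

Yevgeni takes two-fifths of €700,000 = €280,000. The remaining €420,000 passes to the descendants.
The descendants' portion (€420,000) is divided into 2 shares of €210,000: Jovan takes €210,000; Yusuf's €210,000 share passes to Yusuf's issue.
Yusuf's share (€210,000) is divided into 2 shares of €105,000: Csilla and Gemma each take €105,000.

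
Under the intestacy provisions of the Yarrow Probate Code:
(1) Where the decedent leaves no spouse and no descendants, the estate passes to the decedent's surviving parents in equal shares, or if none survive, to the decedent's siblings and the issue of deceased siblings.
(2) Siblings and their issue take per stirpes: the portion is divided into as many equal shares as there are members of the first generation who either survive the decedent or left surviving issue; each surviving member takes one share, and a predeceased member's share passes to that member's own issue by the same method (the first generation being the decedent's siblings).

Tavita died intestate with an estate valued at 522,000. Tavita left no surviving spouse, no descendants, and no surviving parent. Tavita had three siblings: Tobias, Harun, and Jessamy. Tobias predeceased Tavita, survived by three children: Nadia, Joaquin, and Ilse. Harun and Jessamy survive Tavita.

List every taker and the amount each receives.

The entire 522,000 passes to the siblings and their issue.
That amount (522,000) is divided into 3 shares of 174,000: Harun and Jessamy each take 174,000; Tobias's 174,000 share passes to Tobias's issue.
Tobias's share (174,000) is divided into 3 shares of 58,000: Nadia, Joaquin, and Ilse each take 58,000.

Nadia: 58,000; Joaquin: 58,000; Ilse: 58,000; Harun: 174,000; Jessamy: 174,000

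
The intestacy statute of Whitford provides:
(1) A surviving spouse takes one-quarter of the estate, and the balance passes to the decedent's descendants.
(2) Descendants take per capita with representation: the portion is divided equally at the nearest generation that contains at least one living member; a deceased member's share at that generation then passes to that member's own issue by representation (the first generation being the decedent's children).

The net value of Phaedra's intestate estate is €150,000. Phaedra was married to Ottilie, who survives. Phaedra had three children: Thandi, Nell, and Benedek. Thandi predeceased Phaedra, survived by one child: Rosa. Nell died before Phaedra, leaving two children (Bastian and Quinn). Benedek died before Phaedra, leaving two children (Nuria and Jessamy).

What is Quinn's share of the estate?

Ottilie takes one-quarter of €150,000 = €37,500. The remaining €112,500 passes to the descendants.
No child survives, so the initial division is made at the grandchildren's generation.
The descendants' portion (€112,500) is divided into 5 shares of €22,500: Rosa, Bastian, Quinn, Nuria, and Jessamy each take €22,500.

Quinn receives €22,500.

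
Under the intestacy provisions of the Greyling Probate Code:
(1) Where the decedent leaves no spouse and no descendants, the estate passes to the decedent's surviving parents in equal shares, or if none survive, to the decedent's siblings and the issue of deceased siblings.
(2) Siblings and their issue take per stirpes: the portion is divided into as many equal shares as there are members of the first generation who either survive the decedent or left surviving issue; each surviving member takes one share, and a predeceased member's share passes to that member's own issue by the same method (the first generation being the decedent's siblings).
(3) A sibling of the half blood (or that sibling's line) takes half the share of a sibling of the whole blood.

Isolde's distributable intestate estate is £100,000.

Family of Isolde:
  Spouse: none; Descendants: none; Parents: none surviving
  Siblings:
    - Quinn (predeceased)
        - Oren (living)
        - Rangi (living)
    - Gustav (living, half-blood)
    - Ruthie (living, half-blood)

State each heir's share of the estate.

The entire £100,000 passes to the siblings and their issue.
Counting each half-blood sibling's line as half a unit, there are 2 units in £100,000, so one unit is £50,000. Whole-blood lines (Quinn) take £50,000 each; half-blood lines (Gustav and Ruthie) take £25,000 each.
Quinn's share (£50,000) is divided into 2 shares of £25,000: Oren and Rangi each take £25,000.

Oren: £25,000; Rangi: £25,000; Gustav: £25,000; Ruthie: £25,000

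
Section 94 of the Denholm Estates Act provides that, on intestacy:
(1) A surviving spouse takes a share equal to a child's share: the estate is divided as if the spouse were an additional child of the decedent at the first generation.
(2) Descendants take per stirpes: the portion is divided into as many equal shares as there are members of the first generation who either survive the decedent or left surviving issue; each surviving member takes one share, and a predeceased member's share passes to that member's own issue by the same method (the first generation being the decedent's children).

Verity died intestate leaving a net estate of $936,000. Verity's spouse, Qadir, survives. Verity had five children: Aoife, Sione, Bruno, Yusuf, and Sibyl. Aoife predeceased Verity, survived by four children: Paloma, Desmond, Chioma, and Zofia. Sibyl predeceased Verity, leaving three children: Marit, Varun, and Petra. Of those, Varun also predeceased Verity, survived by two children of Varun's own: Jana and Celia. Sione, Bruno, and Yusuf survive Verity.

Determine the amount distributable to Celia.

The spouse counts as an additional share at the children's level, so there are 6 primary shares of $156,000. Qadir takes one such share ($156,000).
The children's combined portion ($780,000) is divided into 5 shares of $156,000: Sione, Bruno, and Yusuf each take $156,000; Aoife's $156,000 share passes to Aoife's issue; Sibyl's $156,000 share passes to Sibyl's issue.
Aoife's share ($156,000) is divided into 4 shares of $39,000: Paloma, Desmond, Chioma, and Zofia each take $39,000.
Sibyl's share ($156,000) is divided into 3 shares of $52,000: Marit and Petra each take $52,000; Varun's $52,000 share passes to Varun's issue.
Varun's share ($52,000) is divided into 2 shares of $26,000: Jana and Celia each take $26,000.

Celia receives $26,000.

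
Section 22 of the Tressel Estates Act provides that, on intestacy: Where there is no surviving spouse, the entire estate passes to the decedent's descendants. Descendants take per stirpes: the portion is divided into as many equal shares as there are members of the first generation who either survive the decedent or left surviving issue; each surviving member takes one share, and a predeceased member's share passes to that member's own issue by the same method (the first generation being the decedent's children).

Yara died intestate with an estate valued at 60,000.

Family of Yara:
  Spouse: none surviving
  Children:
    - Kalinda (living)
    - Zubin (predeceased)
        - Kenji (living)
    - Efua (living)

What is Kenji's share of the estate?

Kenji receives 20,000.

The entire 60,000 passes to the descendants.
That amount (60,000) is divided into 3 shares of 20,000: Kalinda and Efua each take 20,000; Zubin's 20,000 share passes to Zubin's issue.
Zubin's share (20,000) passes entirely to Kenji.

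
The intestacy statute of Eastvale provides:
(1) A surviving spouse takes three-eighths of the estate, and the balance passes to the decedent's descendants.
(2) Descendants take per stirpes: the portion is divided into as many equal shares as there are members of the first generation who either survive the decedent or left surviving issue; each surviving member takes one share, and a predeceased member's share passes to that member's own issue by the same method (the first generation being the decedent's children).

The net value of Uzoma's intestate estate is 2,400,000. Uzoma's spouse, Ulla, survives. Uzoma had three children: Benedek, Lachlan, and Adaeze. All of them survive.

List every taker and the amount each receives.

Ulla takes three-eighths of 2,400,000 = 900,000. The remaining 1,500,000 passes to the descendants.
The descendants' portion (1,500,000) is divided into 3 shares of 500,000: Benedek, Lachlan, and Adaeze each take 500,000.

Ulla: 900,000; Benedek: 500,000; Lachlan: 500,000; Adaeze: 500,000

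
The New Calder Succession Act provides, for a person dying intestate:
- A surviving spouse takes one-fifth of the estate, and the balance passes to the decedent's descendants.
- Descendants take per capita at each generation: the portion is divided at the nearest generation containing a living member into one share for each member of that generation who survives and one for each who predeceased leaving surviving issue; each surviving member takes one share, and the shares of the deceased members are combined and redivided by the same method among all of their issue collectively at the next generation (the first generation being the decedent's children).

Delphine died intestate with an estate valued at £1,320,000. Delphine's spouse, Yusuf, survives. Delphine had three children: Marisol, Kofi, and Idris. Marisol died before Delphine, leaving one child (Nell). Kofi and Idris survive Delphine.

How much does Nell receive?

Nell receives £352,000.

Yusuf takes one-fifth of £1,320,000 = £264,000. The remaining £1,056,000 passes to the descendants.
The descendants' portion (£1,056,000) is divided at the children's generation into 3 shares of £352,000. Kofi and Idris each take £352,000. The remaining share for the deceased Marisol (£352,000) is carried to the next generation.
That pool (£352,000) passes entirely to Nell, the sole taker at the grandchildren's generation.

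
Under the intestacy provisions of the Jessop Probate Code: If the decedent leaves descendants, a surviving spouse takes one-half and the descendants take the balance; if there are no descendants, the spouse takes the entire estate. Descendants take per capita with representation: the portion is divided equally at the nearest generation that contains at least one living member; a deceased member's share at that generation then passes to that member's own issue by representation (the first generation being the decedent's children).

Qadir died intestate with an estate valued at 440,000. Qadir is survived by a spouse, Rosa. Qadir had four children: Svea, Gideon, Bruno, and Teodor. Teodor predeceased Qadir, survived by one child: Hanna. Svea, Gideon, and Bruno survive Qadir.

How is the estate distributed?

Rosa: 220,000; Svea: 55,000; Gideon: 55,000; Bruno: 55,000; Hanna: 55,000

Rosa takes one-half of 440,000 = 220,000. The remaining 220,000 passes to the descendants.
The descendants' portion (220,000) is divided into 4 shares of 55,000: Svea, Gideon, and Bruno each take 55,000; Teodor's 55,000 share passes to Teodor's issue.
Teodor's share (55,000) passes entirely to Hanna.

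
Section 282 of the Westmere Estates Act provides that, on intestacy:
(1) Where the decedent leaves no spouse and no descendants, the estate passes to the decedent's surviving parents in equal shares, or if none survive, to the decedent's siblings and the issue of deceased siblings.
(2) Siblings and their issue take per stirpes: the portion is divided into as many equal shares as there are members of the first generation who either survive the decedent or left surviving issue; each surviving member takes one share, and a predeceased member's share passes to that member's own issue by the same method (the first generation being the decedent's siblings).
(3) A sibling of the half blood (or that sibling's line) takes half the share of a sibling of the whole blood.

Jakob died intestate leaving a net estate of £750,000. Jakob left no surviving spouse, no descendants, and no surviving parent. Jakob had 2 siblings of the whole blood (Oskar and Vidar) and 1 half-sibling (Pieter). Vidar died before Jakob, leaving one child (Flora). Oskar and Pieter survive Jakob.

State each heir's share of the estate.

Oskar: £300,000; Pieter: £150,000; Flora: £300,000

The entire £750,000 passes to the siblings and their issue.
Counting each half-blood sibling's line as half a unit, there are 5/2 units in £750,000, so one unit is £300,000. Whole-blood lines (Oskar and Vidar) take £300,000 each; half-blood lines (Pieter) take £150,000 each.
Vidar's share (£300,000) passes entirely to Flora.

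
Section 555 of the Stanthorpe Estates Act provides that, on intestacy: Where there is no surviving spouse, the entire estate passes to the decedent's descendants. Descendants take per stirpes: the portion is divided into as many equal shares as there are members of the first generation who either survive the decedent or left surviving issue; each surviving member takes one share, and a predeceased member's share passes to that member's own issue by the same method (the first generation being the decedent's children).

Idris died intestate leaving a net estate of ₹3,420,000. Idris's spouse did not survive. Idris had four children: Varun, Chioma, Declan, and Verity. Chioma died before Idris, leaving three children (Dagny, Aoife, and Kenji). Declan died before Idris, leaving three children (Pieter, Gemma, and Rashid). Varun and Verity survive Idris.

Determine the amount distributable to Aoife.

The entire ₹3,420,000 passes to the descendants.
That amount (₹3,420,000) is divided into 4 shares of ₹855,000: Varun and Verity each take ₹855,000; Chioma's ₹855,000 share passes to Chioma's issue; Declan's ₹855,000 share passes to Declan's issue.
Chioma's share (₹855,000) is divided into 3 shares of ₹285,000: Dagny, Aoife, and Kenji each take ₹285,000.
Declan's share (₹855,000) is divided into 3 shares of ₹285,000: Pieter, Gemma, and Rashid each take ₹285,000.

Aoife receives ₹285,000.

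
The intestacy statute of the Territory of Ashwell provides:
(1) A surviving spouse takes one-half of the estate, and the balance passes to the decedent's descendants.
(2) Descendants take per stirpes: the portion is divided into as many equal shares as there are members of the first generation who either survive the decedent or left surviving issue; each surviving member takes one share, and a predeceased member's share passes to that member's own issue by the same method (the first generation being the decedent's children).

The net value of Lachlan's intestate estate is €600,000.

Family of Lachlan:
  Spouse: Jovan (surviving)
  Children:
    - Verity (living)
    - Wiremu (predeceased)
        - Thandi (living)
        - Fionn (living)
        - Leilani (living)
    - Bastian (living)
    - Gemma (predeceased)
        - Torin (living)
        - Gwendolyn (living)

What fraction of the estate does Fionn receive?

Jovan takes one-half of €600,000 = €300,000. The remaining €300,000 passes to the descendants.
The descendants' portion (€300,000) is divided into 4 shares of €75,000: Verity and Bastian each take €75,000; Wiremu's €75,000 share passes to Wiremu's issue; Gemma's €75,000 share passes to Gemma's issue.
Wiremu's share (€75,000) is divided into 3 shares of €25,000: Thandi, Fionn, and Leilani each take €25,000.
Gemma's share (€75,000) is divided into 2 shares of €37,500: Torin and Gwendolyn each take €37,500.

Fionn receives 1/24 of the estate.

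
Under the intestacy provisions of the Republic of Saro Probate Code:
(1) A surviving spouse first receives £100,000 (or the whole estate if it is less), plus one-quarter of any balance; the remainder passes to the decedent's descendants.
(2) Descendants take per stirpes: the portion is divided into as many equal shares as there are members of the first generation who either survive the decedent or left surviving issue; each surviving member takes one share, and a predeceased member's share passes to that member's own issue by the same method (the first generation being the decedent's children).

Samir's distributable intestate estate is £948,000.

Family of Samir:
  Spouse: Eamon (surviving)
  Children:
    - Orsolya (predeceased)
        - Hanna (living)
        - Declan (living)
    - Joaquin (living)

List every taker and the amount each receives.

Eamon first takes £100,000, leaving a balance of £848,000. Eamon then takes one-quarter of the balance (£212,000), for a total of £312,000. The remaining £636,000 passes to the descendants.
The descendants' portion (£636,000) is divided into 2 shares of £318,000: Joaquin takes £318,000; Orsolya's £318,000 share passes to Orsolya's issue.
Orsolya's share (£318,000) is divided into 2 shares of £159,000: Hanna and Declan each take £159,000.

Eamon: £312,000; Hanna: £159,000; Declan: £159,000; Joaquin: £318,000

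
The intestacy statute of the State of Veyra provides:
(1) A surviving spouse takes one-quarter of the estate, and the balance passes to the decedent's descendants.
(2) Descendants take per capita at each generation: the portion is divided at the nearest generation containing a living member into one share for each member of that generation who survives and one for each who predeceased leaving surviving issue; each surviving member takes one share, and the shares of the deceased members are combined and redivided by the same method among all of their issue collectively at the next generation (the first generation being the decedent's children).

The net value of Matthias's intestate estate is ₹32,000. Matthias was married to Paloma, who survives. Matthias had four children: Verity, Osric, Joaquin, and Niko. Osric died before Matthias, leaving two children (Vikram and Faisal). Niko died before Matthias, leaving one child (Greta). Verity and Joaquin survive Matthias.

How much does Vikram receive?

Paloma takes one-quarter of ₹32,000 = ₹8,000. The remaining ₹24,000 passes to the descendants.
The descendants' portion (₹24,000) is divided at the children's generation into 4 shares of ₹6,000. Verity and Joaquin each take ₹6,000. The 2 shares of the deceased (Osric and Niko) are combined into a pool of ₹12,000.
That pool (₹12,000) is divided at the grandchildren's generation equally among Vikram, Faisal, and Greta: ₹4,000 each.

Vikram receives ₹4,000.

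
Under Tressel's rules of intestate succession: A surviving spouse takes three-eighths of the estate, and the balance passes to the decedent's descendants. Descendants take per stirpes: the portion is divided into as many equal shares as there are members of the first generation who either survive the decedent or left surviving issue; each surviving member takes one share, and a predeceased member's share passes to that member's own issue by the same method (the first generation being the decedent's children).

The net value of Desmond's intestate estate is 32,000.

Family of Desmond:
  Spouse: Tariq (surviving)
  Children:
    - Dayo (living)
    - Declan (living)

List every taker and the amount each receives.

Tariq: 12,000; Dayo: 10,000; Declan: 10,000

Tariq takes three-eighths of 32,000 = 12,000. The remaining 20,000 passes to the descendants.
The descendants' portion (20,000) is divided into 2 shares of 10,000: Dayo and Declan each take 10,000.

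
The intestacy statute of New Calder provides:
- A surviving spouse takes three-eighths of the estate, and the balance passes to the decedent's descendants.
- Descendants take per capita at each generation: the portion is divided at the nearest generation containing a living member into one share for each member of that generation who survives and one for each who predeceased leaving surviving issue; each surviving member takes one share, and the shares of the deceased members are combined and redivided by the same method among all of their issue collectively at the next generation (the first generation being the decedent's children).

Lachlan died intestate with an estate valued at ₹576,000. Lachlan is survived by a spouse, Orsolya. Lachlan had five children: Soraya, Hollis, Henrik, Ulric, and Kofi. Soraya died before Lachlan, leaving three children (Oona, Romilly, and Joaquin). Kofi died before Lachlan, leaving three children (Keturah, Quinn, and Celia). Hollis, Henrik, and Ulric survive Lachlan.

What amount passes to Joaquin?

Joaquin receives ₹24,000.

Orsolya takes three-eighths of ₹576,000 = ₹216,000. The remaining ₹360,000 passes to the descendants.
The descendants' portion (₹360,000) is divided at the children's generation into 5 shares of ₹72,000. Hollis, Henrik, and Ulric each take ₹72,000. The 2 shares of the deceased (Soraya and Kofi) are combined into a pool of ₹144,000.
That pool (₹144,000) is divided at the grandchildren's generation equally among Oona, Romilly, Joaquin, Keturah, Quinn, and Celia: ₹24,000 each.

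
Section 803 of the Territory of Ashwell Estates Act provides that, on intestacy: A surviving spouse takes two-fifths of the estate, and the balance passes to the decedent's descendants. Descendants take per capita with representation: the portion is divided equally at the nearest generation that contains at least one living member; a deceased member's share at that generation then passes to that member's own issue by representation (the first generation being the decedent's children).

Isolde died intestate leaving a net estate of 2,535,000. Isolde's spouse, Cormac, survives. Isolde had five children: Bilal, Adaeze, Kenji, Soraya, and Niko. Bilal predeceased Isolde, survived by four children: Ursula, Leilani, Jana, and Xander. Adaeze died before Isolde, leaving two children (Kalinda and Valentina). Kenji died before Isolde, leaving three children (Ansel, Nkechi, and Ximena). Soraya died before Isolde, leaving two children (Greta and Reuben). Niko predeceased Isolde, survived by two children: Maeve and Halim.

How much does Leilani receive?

Cormac takes two-fifths of 2,535,000 = 1,014,000. The remaining 1,521,000 passes to the descendants.
No child survives, so the initial division is made at the grandchildren's generation.
The descendants' portion (1,521,000) is divided into 13 shares of 117,000: Ursula, Leilani, Jana, Xander, Kalinda, Valentina, Ansel, Nkechi, Ximena, Greta, Reuben, Maeve, and Halim each take 117,000.

Leilani receives 117,000.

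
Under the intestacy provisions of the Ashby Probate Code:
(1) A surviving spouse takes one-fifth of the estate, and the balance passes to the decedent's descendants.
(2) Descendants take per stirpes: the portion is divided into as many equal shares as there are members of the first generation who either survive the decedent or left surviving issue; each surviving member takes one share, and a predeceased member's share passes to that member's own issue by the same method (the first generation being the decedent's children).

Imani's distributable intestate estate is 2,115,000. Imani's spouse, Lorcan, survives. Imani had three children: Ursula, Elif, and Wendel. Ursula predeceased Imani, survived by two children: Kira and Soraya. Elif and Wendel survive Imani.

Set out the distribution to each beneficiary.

Lorcan takes one-fifth of 2,115,000 = 423,000. The remaining 1,692,000 passes to the descendants.
The descendants' portion (1,692,000) is divided into 3 shares of 564,000: Elif and Wendel each take 564,000; Ursula's 564,000 share passes to Ursula's issue.
Ursula's share (564,000) is divided into 2 shares of 282,000: Kira and Soraya each take 282,000.

Lorcan: 423,000; Kira: 282,000; Soraya: 282,000; Elif: 564,000; Wendel: 564,000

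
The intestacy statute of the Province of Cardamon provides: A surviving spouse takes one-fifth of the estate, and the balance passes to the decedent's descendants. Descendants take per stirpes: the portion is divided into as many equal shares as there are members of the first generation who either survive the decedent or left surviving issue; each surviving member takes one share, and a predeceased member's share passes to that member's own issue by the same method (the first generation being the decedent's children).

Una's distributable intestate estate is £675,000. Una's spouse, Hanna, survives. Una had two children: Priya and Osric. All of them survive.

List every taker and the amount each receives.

Hanna: £135,000; Priya: £270,000; Osric: £270,000

Hanna takes one-fifth of £675,000 = £135,000. The remaining £540,000 passes to the descendants.
The descendants' portion (£540,000) is divided into 2 shares of £270,000: Priya and Osric each take £270,000.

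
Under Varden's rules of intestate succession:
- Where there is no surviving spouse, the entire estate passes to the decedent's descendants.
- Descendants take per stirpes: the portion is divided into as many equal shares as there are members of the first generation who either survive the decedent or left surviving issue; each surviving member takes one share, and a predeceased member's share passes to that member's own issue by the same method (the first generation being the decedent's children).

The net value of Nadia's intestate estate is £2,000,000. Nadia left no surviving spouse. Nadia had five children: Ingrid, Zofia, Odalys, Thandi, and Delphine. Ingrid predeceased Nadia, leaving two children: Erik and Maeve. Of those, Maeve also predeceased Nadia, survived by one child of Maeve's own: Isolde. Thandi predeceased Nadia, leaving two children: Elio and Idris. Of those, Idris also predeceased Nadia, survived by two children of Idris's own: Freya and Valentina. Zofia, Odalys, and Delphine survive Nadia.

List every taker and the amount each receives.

The entire £2,000,000 passes to the descendants.
That amount (£2,000,000) is divided into 5 shares of £400,000: Zofia, Odalys, and Delphine each take £400,000; Ingrid's £400,000 share passes to Ingrid's issue; Thandi's £400,000 share passes to Thandi's issue.
Ingrid's share (£400,000) is divided into 2 shares of £200,000: Erik takes £200,000; Maeve's £200,000 share passes to Maeve's issue.
Maeve's share (£200,000) passes entirely to Isolde.
Thandi's share (£400,000) is divided into 2 shares of £200,000: Elio takes £200,000; Idris's £200,000 share passes to Idris's issue.
Idris's share (£200,000) is divided into 2 shares of £100,000: Freya and Valentina each take £100,000.

Erik: £200,000; Isolde: £200,000; Zofia: £400,000; Odalys: £400,000; Elio: £200,000; Freya: £100,000; Valentina: £100,000; Delphine: £400,000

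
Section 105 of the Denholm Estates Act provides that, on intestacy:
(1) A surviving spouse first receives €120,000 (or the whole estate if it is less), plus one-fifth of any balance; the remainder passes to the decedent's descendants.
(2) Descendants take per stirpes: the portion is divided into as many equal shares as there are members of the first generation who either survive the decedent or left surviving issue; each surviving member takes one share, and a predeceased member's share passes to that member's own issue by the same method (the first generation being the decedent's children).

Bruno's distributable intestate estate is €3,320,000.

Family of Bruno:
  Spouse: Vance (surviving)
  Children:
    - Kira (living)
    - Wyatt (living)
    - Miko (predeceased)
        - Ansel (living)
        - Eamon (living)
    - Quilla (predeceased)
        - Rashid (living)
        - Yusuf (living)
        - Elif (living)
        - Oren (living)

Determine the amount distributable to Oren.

Vance first takes €120,000, leaving a balance of €3,200,000. Vance then takes one-fifth of the balance (€640,000), for a total of €760,000. The remaining €2,560,000 passes to the descendants.
The descendants' portion (€2,560,000) is divided into 4 shares of €640,000: Kira and Wyatt each take €640,000; Miko's €640,000 share passes to Miko's issue; Quilla's €640,000 share passes to Quilla's issue.
Miko's share (€640,000) is divided into 2 shares of €320,000: Ansel and Eamon each take €320,000.
Quilla's share (€640,000) is divided into 4 shares of €160,000: Rashid, Yusuf, Elif, and Oren each take €160,000.

Oren receives €160,000.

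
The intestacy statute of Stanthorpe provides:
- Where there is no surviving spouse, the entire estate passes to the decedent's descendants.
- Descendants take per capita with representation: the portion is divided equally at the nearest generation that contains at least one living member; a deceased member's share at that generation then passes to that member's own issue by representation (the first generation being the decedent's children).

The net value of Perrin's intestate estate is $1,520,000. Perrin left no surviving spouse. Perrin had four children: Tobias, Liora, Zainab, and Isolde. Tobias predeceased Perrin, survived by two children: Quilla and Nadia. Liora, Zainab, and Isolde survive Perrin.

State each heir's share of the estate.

The entire $1,520,000 passes to the descendants.
That amount ($1,520,000) is divided into 4 shares of $380,000: Liora, Zainab, and Isolde each take $380,000; Tobias's $380,000 share passes to Tobias's issue.
Tobias's share ($380,000) is divided into 2 shares of $190,000: Quilla and Nadia each take $190,000.

Quilla: $190,000; Nadia: $190,000; Liora: $380,000; Zainab: $380,000; Isolde: $380,000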